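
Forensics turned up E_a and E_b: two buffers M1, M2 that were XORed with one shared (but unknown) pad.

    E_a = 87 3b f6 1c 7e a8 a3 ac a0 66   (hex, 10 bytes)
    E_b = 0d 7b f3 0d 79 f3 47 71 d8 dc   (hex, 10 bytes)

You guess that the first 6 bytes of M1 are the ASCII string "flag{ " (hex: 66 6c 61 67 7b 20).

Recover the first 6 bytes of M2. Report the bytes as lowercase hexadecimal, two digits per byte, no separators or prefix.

ec2c64767c7b

First, E_a ⊕ E_b = (M1 ⊕ K) ⊕ (M2 ⊕ K) = M1 ⊕ M2, so the key drops out. Then M2 = (M1 ⊕ M2) ⊕ M1 over the first 6 bytes.
byte 0: (87 XOR 0d) XOR 66 = 8a XOR 66 = ec
byte 1: (3b XOR 7b) XOR 6c = 40 XOR 6c = 2c
byte 2: (f6 XOR f3) XOR 61 = 05 XOR 61 = 64
byte 3: (1c XOR 0d) XOR 67 = 11 XOR 67 = 76
byte 4: (7e XOR 79) XOR 7b = 07 XOR 7b = 7c
byte 5: (a8 XOR f3) XOR 20 = 5b XOR 20 = 7b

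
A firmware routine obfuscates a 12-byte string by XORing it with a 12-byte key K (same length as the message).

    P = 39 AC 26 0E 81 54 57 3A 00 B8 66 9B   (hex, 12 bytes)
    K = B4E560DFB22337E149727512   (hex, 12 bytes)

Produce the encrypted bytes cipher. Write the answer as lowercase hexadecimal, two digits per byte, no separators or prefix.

8d4946d1337760db49ca1389

00111001 ⊕ 10110100 = 10001101
10101100 ⊕ 11100101 = 01001001
00100110 ⊕ 01100000 = 01000110
00001110 ⊕ 11011111 = 11010001
10000001 ⊕ 10110010 = 00110011
01010100 ⊕ 00100011 = 01110111
01010111 ⊕ 00110111 = 01100000
00111010 ⊕ 11100001 = 11011011
00000000 ⊕ 01001001 = 01001001
10111000 ⊕ 01110010 = 11001010
01100110 ⊕ 01110101 = 00010011
10011011 ⊕ 00010010 = 10001001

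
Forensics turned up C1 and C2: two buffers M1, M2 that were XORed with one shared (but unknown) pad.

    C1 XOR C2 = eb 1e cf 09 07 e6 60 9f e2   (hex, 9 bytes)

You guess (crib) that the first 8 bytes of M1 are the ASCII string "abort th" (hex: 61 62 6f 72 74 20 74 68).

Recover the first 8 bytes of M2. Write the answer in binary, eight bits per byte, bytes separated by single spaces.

10001010 01111100 10100000 01111011 01110011 11000110 00010100 11110111

Since C1 ⊕ C2 = M1 ⊕ M2, XORing with the guessed M1 bytes yields the corresponding M2 bytes: M2 = (C1 ⊕ C2) ⊕ M1.
11101011 XOR 01100001 = 10001010
00011110 XOR 01100010 = 01111100
11001111 XOR 01101111 = 10100000
00001001 XOR 01110010 = 01111011
00000111 XOR 01110100 = 01110011
11100110 XOR 00100000 = 11000110
01100000 XOR 01110100 = 00010100
10011111 XOR 01101000 = 11110111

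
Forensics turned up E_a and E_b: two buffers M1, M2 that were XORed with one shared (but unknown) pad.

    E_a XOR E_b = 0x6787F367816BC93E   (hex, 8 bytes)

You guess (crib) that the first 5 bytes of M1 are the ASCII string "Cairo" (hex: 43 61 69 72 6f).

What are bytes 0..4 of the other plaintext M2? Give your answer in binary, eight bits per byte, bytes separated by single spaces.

00100100 11100110 10011010 00010101 11101110

Since E_a ⊕ E_b = M1 ⊕ M2, XORing with the guessed M1 bytes yields the corresponding M2 bytes: M2 = (E_a ⊕ E_b) ⊕ M1.
67 xor 43 = 24
87 xor 61 = e6
f3 xor 69 = 9a
67 xor 72 = 15
81 xor 6f = ee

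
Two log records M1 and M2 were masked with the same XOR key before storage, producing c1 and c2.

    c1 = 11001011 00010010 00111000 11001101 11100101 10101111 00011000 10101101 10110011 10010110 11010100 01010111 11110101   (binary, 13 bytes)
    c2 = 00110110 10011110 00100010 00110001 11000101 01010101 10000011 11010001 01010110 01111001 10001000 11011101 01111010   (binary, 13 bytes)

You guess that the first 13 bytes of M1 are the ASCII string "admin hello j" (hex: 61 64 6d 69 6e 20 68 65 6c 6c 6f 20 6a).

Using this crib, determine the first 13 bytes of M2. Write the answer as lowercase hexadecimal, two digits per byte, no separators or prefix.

First, c1 ⊕ c2 = (M1 ⊕ K) ⊕ (M2 ⊕ K) = M1 ⊕ M2, so the key drops out. Then M2 = (M1 ⊕ M2) ⊕ M1 over the first 13 bytes.
byte 0: (cb xor 36) xor 61 = fd xor 61 = 9c
byte 1: (12 xor 9e) xor 64 = 8c xor 64 = e8
byte 2: (38 xor 22) xor 6d = 1a xor 6d = 77
byte 3: (cd xor 31) xor 69 = fc xor 69 = 95
byte 4: (e5 xor c5) xor 6e = 20 xor 6e = 4e
byte 5: (af xor 55) xor 20 = fa xor 20 = da
byte 6: (18 xor 83) xor 68 = 9b xor 68 = f3
byte 7: (ad xor d1) xor 65 = 7c xor 65 = 19
byte 8: (b3 xor 56) xor 6c = e5 xor 6c = 89
byte 9: (96 xor 79) xor 6c = ef xor 6c = 83
byte 10: (d4 xor 88) xor 6f = 5c xor 6f = 33
byte 11: (57 xor dd) xor 20 = 8a xor 20 = aa
byte 12: (f5 xor 7a) xor 6a = 8f xor 6a = e5

9ce877954edaf319898333aae5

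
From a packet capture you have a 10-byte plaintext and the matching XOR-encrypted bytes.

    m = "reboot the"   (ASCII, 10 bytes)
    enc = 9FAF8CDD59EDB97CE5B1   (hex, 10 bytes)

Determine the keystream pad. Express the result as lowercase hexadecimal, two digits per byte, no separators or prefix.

edcaeeb2369999088dd4

Since enc = m ⊕ pad, XORing both sides with m gives pad = m ⊕ enc.
01110010 ⊕ 10011111 = 11101101
01100101 ⊕ 10101111 = 11001010
01100010 ⊕ 10001100 = 11101110
01101111 ⊕ 11011101 = 10110010
01101111 ⊕ 01011001 = 00110110
01110100 ⊕ 11101101 = 10011001
00100000 ⊕ 10111001 = 10011001
01110100 ⊕ 01111100 = 00001000
01101000 ⊕ 11100101 = 10001101
01100101 ⊕ 10110001 = 11010100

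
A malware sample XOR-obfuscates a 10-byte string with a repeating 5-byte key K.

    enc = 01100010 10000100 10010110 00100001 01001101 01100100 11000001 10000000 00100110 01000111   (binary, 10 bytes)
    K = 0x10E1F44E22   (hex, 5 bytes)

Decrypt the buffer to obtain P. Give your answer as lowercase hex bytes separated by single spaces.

72 65 62 6f 6f 74 20 74 68 65

The 5-byte key repeats, so the effective keystream is 10 e1 f4 4e 22 10 e1 f4 4e 22.
byte 0: 62 xor 10 = 72
byte 1: 84 xor e1 = 65
byte 2: 96 xor f4 = 62
byte 3: 21 xor 4e = 6f
byte 4: 4d xor 22 = 6f
byte 5: 64 xor 10 = 74
byte 6: c1 xor e1 = 20
byte 7: 80 xor f4 = 74
byte 8: 26 xor 4e = 68
byte 9: 47 xor 22 = 65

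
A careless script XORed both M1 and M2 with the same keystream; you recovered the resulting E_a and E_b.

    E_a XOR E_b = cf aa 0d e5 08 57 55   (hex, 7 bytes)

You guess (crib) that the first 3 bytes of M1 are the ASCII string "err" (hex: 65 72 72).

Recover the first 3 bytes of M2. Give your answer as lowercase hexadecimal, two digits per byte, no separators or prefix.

aad87f

Since E_a ⊕ E_b = M1 ⊕ M2, XORing with the guessed M1 bytes yields the corresponding M2 bytes: M2 = (E_a ⊕ E_b) ⊕ M1.
207 ⊕ 101 = 170
170 ⊕ 114 = 216
 13 ⊕ 114 = 127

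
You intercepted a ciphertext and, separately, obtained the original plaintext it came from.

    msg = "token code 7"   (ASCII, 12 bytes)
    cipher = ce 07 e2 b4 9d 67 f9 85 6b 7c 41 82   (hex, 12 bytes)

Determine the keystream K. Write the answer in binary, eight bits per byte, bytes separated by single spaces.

10111010 01101000 10001001 11010001 11110011 01000111 10011010 11101010 00001111 00011001 01100001 10110101

Since cipher = msg ⊕ K, XORing both sides with msg gives K = msg ⊕ cipher.
74 XOR ce = ba
6f XOR 07 = 68
6b XOR e2 = 89
65 XOR b4 = d1
6e XOR 9d = f3
20 XOR 67 = 47
63 XOR f9 = 9a
6f XOR 85 = ea
64 XOR 6b = 0f
65 XOR 7c = 19
20 XOR 41 = 61
37 XOR 82 = b5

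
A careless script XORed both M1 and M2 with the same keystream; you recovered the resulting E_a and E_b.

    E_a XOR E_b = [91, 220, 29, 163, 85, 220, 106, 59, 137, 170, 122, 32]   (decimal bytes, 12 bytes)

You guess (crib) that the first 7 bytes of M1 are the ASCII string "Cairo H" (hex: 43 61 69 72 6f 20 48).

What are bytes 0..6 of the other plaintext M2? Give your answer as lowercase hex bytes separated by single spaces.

Since E_a ⊕ E_b = M1 ⊕ M2, XORing with the guessed M1 bytes yields the corresponding M2 bytes: M2 = (E_a ⊕ E_b) ⊕ M1.
 91 XOR  67 =  24
220 XOR  97 = 189
 29 XOR 105 = 116
163 XOR 114 = 209
 85 XOR 111 =  58
220 XOR  32 = 252
106 XOR  72 =  34

18 bd 74 d1 3a fc 22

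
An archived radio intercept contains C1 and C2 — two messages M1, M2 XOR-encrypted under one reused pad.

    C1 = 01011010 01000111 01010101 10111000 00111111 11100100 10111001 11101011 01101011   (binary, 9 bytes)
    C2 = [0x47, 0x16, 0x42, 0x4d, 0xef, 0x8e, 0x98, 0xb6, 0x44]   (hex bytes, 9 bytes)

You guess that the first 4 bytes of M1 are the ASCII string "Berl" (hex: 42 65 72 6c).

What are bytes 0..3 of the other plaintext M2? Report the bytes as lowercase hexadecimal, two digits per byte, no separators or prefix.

First, C1 ⊕ C2 = (M1 ⊕ K) ⊕ (M2 ⊕ K) = M1 ⊕ M2, so the key drops out. Then M2 = (M1 ⊕ M2) ⊕ M1 over the first 4 bytes.
byte 0: (5a ^ 47) ^ 42 = 1d ^ 42 = 5f
byte 1: (47 ^ 16) ^ 65 = 51 ^ 65 = 34
byte 2: (55 ^ 42) ^ 72 = 17 ^ 72 = 65
byte 3: (b8 ^ 4d) ^ 6c = f5 ^ 6c = 99

5f346599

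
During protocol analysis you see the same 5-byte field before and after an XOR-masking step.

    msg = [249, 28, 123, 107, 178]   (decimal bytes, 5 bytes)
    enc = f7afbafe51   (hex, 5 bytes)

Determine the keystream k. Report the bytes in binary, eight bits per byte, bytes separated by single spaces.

Since enc = msg ⊕ k, XORing both sides with msg gives k = msg ⊕ enc.
249 xor 247 =  14
 28 xor 175 = 179
123 xor 186 = 193
107 xor 254 = 149
178 xor  81 = 227

00001110 10110011 11000001 10010101 11100011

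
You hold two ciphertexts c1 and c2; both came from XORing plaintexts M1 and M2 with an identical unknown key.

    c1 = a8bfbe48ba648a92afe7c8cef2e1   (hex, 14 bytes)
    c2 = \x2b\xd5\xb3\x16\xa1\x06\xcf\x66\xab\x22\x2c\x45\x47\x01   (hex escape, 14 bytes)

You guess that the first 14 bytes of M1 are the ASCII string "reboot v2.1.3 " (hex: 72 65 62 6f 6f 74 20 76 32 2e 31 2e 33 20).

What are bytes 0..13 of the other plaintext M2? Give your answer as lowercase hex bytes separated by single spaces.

First, c1 ⊕ c2 = (M1 ⊕ K) ⊕ (M2 ⊕ K) = M1 ⊕ M2, so the key drops out. Then M2 = (M1 ⊕ M2) ⊕ M1 over the first 14 bytes.
byte 0: (a8 xor 2b) xor 72 = 83 xor 72 = f1
byte 1: (bf xor d5) xor 65 = 6a xor 65 = 0f
byte 2: (be xor b3) xor 62 = 0d xor 62 = 6f
byte 3: (48 xor 16) xor 6f = 5e xor 6f = 31
byte 4: (ba xor a1) xor 6f = 1b xor 6f = 74
byte 5: (64 xor 06) xor 74 = 62 xor 74 = 16
byte 6: (8a xor cf) xor 20 = 45 xor 20 = 65
byte 7: (92 xor 66) xor 76 = f4 xor 76 = 82
byte 8: (af xor ab) xor 32 = 04 xor 32 = 36
byte 9: (e7 xor 22) xor 2e = c5 xor 2e = eb
byte 10: (c8 xor 2c) xor 31 = e4 xor 31 = d5
byte 11: (ce xor 45) xor 2e = 8b xor 2e = a5
byte 12: (f2 xor 47) xor 33 = b5 xor 33 = 86
byte 13: (e1 xor 01) xor 20 = e0 xor 20 = c0

f1 0f 6f 31 74 16 65 82 36 eb d5 a5 86 c0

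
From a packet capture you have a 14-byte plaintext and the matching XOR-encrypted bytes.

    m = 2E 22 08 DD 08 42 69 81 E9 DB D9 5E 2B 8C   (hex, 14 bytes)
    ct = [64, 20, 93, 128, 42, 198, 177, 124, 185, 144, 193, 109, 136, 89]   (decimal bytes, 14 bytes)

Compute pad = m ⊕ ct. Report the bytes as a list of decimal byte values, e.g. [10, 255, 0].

Since ct = m ⊕ pad, XORing both sides with m gives pad = m ⊕ ct.
2e ⊕ 40 = 6e
22 ⊕ 14 = 36
08 ⊕ 5d = 55
dd ⊕ 80 = 5d
08 ⊕ 2a = 22
42 ⊕ c6 = 84
69 ⊕ b1 = d8
81 ⊕ 7c = fd
e9 ⊕ b9 = 50
db ⊕ 90 = 4b
d9 ⊕ c1 = 18
5e ⊕ 6d = 33
2b ⊕ 88 = a3
8c ⊕ 59 = d5

[110, 54, 85, 93, 34, 132, 216, 253, 80, 75, 24, 51, 163, 213]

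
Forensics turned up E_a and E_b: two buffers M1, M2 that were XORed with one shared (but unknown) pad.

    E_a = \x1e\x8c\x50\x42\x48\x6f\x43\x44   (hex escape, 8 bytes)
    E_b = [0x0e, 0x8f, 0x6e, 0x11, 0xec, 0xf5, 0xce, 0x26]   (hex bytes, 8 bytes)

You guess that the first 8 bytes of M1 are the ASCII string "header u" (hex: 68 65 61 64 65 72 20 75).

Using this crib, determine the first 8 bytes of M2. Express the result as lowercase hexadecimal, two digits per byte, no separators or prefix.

First, E_a ⊕ E_b = (M1 ⊕ K) ⊕ (M2 ⊕ K) = M1 ⊕ M2, so the key drops out. Then M2 = (M1 ⊕ M2) ⊕ M1 over the first 8 bytes.
byte 0: (1e xor 0e) xor 68 = 10 xor 68 = 78
byte 1: (8c xor 8f) xor 65 = 03 xor 65 = 66
byte 2: (50 xor 6e) xor 61 = 3e xor 61 = 5f
byte 3: (42 xor 11) xor 64 = 53 xor 64 = 37
byte 4: (48 xor ec) xor 65 = a4 xor 65 = c1
byte 5: (6f xor f5) xor 72 = 9a xor 72 = e8
byte 6: (43 xor ce) xor 20 = 8d xor 20 = ad
byte 7: (44 xor 26) xor 75 = 62 xor 75 = 17

78665f37c1e8ad17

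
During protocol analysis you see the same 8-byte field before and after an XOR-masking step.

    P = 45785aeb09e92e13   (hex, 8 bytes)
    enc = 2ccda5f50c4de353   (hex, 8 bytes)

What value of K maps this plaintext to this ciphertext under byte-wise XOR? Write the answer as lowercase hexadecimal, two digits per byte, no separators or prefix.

Since enc = P ⊕ K, XORing both sides with P gives K = P ⊕ enc.
byte 0: 45 xor 2c = 69
byte 1: 78 xor cd = b5
byte 2: 5a xor a5 = ff
byte 3: eb xor f5 = 1e
byte 4: 09 xor 0c = 05
byte 5: e9 xor 4d = a4
byte 6: 2e xor e3 = cd
byte 7: 13 xor 53 = 40

69b5ff1e05a4cd40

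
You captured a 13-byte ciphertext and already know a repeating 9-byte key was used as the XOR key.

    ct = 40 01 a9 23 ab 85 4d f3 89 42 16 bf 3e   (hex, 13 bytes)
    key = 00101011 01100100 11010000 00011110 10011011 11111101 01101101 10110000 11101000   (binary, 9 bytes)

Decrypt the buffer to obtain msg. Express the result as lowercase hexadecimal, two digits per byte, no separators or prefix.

The 9-byte key repeats, so the effective keystream is 2b 64 d0 1e 9b fd 6d b0 e8 2b 64 d0 1e.
byte 0: 40 ^ 2b = 6b
byte 1: 01 ^ 64 = 65
byte 2: a9 ^ d0 = 79
byte 3: 23 ^ 1e = 3d
byte 4: ab ^ 9b = 30
byte 5: 85 ^ fd = 78
byte 6: 4d ^ 6d = 20
byte 7: f3 ^ b0 = 43
byte 8: 89 ^ e8 = 61
byte 9: 42 ^ 2b = 69
byte 10: 16 ^ 64 = 72
byte 11: bf ^ d0 = 6f
byte 12: 3e ^ 1e = 20

6b65793d307820436169726f20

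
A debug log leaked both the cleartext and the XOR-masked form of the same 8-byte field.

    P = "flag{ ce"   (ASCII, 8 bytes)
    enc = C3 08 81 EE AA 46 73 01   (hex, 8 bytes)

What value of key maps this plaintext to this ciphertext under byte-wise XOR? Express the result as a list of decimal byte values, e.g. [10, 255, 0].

Since enc = P ⊕ key, XORing both sides with P gives key = P ⊕ enc.
byte 0: 66 ⊕ c3 = a5
byte 1: 6c ⊕ 08 = 64
byte 2: 61 ⊕ 81 = e0
byte 3: 67 ⊕ ee = 89
byte 4: 7b ⊕ aa = d1
byte 5: 20 ⊕ 46 = 66
byte 6: 63 ⊕ 73 = 10
byte 7: 65 ⊕ 01 = 64

[165, 100, 224, 137, 209, 102, 16, 100]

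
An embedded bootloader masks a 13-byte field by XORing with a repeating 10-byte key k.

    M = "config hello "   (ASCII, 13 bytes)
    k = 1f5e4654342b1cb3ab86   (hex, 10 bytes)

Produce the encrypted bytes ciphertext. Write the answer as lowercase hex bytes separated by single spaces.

7c 31 28 32 5d 4c 3c db ce ea 73 31 66

The 10-byte key repeats, so the effective keystream is 1f 5e 46 54 34 2b 1c b3 ab 86 1f 5e 46.
byte 0: 63 XOR 1f = 7c
byte 1: 6f XOR 5e = 31
byte 2: 6e XOR 46 = 28
byte 3: 66 XOR 54 = 32
byte 4: 69 XOR 34 = 5d
byte 5: 67 XOR 2b = 4c
byte 6: 20 XOR 1c = 3c
byte 7: 68 XOR b3 = db
byte 8: 65 XOR ab = ce
byte 9: 6c XOR 86 = ea
byte 10: 6c XOR 1f = 73
byte 11: 6f XOR 5e = 31
byte 12: 20 XOR 46 = 66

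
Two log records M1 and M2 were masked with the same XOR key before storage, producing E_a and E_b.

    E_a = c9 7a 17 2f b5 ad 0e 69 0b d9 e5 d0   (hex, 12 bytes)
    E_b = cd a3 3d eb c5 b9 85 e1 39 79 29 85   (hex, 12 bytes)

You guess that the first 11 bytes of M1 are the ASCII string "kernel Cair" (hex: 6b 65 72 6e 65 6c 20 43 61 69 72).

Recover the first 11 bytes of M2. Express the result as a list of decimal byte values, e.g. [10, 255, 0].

First, E_a ⊕ E_b = (M1 ⊕ K) ⊕ (M2 ⊕ K) = M1 ⊕ M2, so the key drops out. Then M2 = (M1 ⊕ M2) ⊕ M1 over the first 11 bytes.
byte 0: (c9 XOR cd) XOR 6b = 04 XOR 6b = 6f
byte 1: (7a XOR a3) XOR 65 = d9 XOR 65 = bc
byte 2: (17 XOR 3d) XOR 72 = 2a XOR 72 = 58
byte 3: (2f XOR eb) XOR 6e = c4 XOR 6e = aa
byte 4: (b5 XOR c5) XOR 65 = 70 XOR 65 = 15
byte 5: (ad XOR b9) XOR 6c = 14 XOR 6c = 78
byte 6: (0e XOR 85) XOR 20 = 8b XOR 20 = ab
byte 7: (69 XOR e1) XOR 43 = 88 XOR 43 = cb
byte 8: (0b XOR 39) XOR 61 = 32 XOR 61 = 53
byte 9: (d9 XOR 79) XOR 69 = a0 XOR 69 = c9
byte 10: (e5 XOR 29) XOR 72 = cc XOR 72 = be

[111, 188, 88, 170, 21, 120, 171, 203, 83, 201, 190]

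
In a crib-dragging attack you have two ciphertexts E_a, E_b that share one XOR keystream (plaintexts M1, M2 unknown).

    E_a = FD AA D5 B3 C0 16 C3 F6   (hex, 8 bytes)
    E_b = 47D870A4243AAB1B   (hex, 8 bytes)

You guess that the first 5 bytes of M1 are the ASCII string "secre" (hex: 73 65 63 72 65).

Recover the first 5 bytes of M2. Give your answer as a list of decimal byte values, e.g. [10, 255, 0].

[201, 23, 198, 101, 129]

First, E_a ⊕ E_b = (M1 ⊕ K) ⊕ (M2 ⊕ K) = M1 ⊕ M2, so the key drops out. Then M2 = (M1 ⊕ M2) ⊕ M1 over the first 5 bytes.
byte 0: (fd xor 47) xor 73 = ba xor 73 = c9
byte 1: (aa xor d8) xor 65 = 72 xor 65 = 17
byte 2: (d5 xor 70) xor 63 = a5 xor 63 = c6
byte 3: (b3 xor a4) xor 72 = 17 xor 72 = 65
byte 4: (c0 xor 24) xor 65 = e4 xor 65 = 81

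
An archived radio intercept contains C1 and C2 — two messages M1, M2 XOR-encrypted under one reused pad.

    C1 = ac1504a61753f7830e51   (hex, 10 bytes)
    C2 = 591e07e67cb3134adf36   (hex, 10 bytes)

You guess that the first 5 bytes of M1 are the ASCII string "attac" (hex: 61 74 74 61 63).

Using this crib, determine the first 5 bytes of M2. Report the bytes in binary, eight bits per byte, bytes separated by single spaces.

First, C1 ⊕ C2 = (M1 ⊕ K) ⊕ (M2 ⊕ K) = M1 ⊕ M2, so the key drops out. Then M2 = (M1 ⊕ M2) ⊕ M1 over the first 5 bytes.
byte 0: (ac ⊕ 59) ⊕ 61 = f5 ⊕ 61 = 94
byte 1: (15 ⊕ 1e) ⊕ 74 = 0b ⊕ 74 = 7f
byte 2: (04 ⊕ 07) ⊕ 74 = 03 ⊕ 74 = 77
byte 3: (a6 ⊕ e6) ⊕ 61 = 40 ⊕ 61 = 21
byte 4: (17 ⊕ 7c) ⊕ 63 = 6b ⊕ 63 = 08

10010100 01111111 01110111 00100001 00001000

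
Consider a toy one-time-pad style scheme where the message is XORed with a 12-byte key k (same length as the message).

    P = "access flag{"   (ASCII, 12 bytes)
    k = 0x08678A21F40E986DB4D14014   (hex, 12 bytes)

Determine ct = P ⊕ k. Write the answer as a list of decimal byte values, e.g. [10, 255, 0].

01100001 ⊕ 00001000 = 01101001
01100011 ⊕ 01100111 = 00000100
01100011 ⊕ 10001010 = 11101001
01100101 ⊕ 00100001 = 01000100
01110011 ⊕ 11110100 = 10000111
01110011 ⊕ 00001110 = 01111101
00100000 ⊕ 10011000 = 10111000
01100110 ⊕ 01101101 = 00001011
01101100 ⊕ 10110100 = 11011000
01100001 ⊕ 11010001 = 10110000
01100111 ⊕ 01000000 = 00100111
01111011 ⊕ 00010100 = 01101111

[105, 4, 233, 68, 135, 125, 184, 11, 216, 176, 39, 111]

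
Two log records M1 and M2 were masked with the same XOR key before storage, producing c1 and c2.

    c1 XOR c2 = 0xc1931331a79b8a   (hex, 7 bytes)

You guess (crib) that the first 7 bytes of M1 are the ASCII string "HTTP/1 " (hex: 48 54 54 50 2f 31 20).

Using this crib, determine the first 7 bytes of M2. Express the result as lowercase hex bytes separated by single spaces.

89 c7 47 61 88 aa aa

Since c1 ⊕ c2 = M1 ⊕ M2, XORing with the guessed M1 bytes yields the corresponding M2 bytes: M2 = (c1 ⊕ c2) ⊕ M1.
c1 ⊕ 48 = 89
93 ⊕ 54 = c7
13 ⊕ 54 = 47
31 ⊕ 50 = 61
a7 ⊕ 2f = 88
9b ⊕ 31 = aa
8a ⊕ 20 = aa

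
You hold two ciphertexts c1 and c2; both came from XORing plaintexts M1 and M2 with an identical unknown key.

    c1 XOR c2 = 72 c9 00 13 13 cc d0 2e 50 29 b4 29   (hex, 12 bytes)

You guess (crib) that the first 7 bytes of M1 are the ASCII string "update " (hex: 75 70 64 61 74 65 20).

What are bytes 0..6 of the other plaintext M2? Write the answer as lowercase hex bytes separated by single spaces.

07 b9 64 72 67 a9 f0

Since c1 ⊕ c2 = M1 ⊕ M2, XORing with the guessed M1 bytes yields the corresponding M2 bytes: M2 = (c1 ⊕ c2) ⊕ M1.
byte 0: 72 ⊕ 75 = 07
byte 1: c9 ⊕ 70 = b9
byte 2: 00 ⊕ 64 = 64
byte 3: 13 ⊕ 61 = 72
byte 4: 13 ⊕ 74 = 67
byte 5: cc ⊕ 65 = a9
byte 6: d0 ⊕ 20 = f0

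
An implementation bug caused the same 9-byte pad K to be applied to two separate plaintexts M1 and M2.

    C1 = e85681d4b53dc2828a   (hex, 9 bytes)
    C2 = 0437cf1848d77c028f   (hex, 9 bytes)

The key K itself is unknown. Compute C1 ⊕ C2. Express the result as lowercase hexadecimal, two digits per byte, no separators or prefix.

C1 ⊕ C2 = (M1 ⊕ K) ⊕ (M2 ⊕ K) = M1 ⊕ M2 — the shared key cancels under XOR.
e8 ⊕ 04 = ec
56 ⊕ 37 = 61
81 ⊕ cf = 4e
d4 ⊕ 18 = cc
b5 ⊕ 48 = fd
3d ⊕ d7 = ea
c2 ⊕ 7c = be
82 ⊕ 02 = 80
8a ⊕ 8f = 05

ec614eccfdeabe8005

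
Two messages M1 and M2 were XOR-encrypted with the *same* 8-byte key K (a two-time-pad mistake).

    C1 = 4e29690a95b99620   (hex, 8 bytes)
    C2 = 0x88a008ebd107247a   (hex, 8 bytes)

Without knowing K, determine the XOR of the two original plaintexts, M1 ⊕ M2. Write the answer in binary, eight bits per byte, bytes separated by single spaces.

11000110 10001001 01100001 11100001 01000100 10111110 10110010 01011010

C1 ⊕ C2 = (M1 ⊕ K) ⊕ (M2 ⊕ K) = M1 ⊕ M2 — the shared key cancels under XOR.
4e xor 88 = c6
29 xor a0 = 89
69 xor 08 = 61
0a xor eb = e1
95 xor d1 = 44
b9 xor 07 = be
96 xor 24 = b2
20 xor 7a = 5a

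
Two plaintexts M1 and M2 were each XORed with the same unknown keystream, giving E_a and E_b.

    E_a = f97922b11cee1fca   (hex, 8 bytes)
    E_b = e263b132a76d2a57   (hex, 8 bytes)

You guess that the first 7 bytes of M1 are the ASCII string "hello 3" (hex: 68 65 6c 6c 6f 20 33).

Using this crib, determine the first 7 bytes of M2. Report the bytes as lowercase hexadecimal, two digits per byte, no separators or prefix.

First, E_a ⊕ E_b = (M1 ⊕ K) ⊕ (M2 ⊕ K) = M1 ⊕ M2, so the key drops out. Then M2 = (M1 ⊕ M2) ⊕ M1 over the first 7 bytes.
byte 0: (f9 ⊕ e2) ⊕ 68 = 1b ⊕ 68 = 73
byte 1: (79 ⊕ 63) ⊕ 65 = 1a ⊕ 65 = 7f
byte 2: (22 ⊕ b1) ⊕ 6c = 93 ⊕ 6c = ff
byte 3: (b1 ⊕ 32) ⊕ 6c = 83 ⊕ 6c = ef
byte 4: (1c ⊕ a7) ⊕ 6f = bb ⊕ 6f = d4
byte 5: (ee ⊕ 6d) ⊕ 20 = 83 ⊕ 20 = a3
byte 6: (1f ⊕ 2a) ⊕ 33 = 35 ⊕ 33 = 06

737fffefd4a306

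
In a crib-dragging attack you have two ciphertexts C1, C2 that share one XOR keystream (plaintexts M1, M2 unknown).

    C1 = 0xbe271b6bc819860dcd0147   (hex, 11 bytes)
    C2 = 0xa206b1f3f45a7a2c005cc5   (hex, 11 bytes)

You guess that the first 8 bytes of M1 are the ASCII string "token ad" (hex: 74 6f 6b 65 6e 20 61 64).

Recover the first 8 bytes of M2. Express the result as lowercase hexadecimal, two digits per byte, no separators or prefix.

First, C1 ⊕ C2 = (M1 ⊕ K) ⊕ (M2 ⊕ K) = M1 ⊕ M2, so the key drops out. Then M2 = (M1 ⊕ M2) ⊕ M1 over the first 8 bytes.
byte 0: (be ⊕ a2) ⊕ 74 = 1c ⊕ 74 = 68
byte 1: (27 ⊕ 06) ⊕ 6f = 21 ⊕ 6f = 4e
byte 2: (1b ⊕ b1) ⊕ 6b = aa ⊕ 6b = c1
byte 3: (6b ⊕ f3) ⊕ 65 = 98 ⊕ 65 = fd
byte 4: (c8 ⊕ f4) ⊕ 6e = 3c ⊕ 6e = 52
byte 5: (19 ⊕ 5a) ⊕ 20 = 43 ⊕ 20 = 63
byte 6: (86 ⊕ 7a) ⊕ 61 = fc ⊕ 61 = 9d
byte 7: (0d ⊕ 2c) ⊕ 64 = 21 ⊕ 64 = 45

684ec1fd52639d45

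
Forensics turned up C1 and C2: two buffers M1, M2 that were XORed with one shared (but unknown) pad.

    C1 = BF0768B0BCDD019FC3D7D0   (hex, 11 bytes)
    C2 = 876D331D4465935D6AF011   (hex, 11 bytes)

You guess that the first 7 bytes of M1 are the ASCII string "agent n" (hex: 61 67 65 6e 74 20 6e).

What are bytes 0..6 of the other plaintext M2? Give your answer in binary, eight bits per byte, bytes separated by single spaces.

First, C1 ⊕ C2 = (M1 ⊕ K) ⊕ (M2 ⊕ K) = M1 ⊕ M2, so the key drops out. Then M2 = (M1 ⊕ M2) ⊕ M1 over the first 7 bytes.
byte 0: (bf XOR 87) XOR 61 = 38 XOR 61 = 59
byte 1: (07 XOR 6d) XOR 67 = 6a XOR 67 = 0d
byte 2: (68 XOR 33) XOR 65 = 5b XOR 65 = 3e
byte 3: (b0 XOR 1d) XOR 6e = ad XOR 6e = c3
byte 4: (bc XOR 44) XOR 74 = f8 XOR 74 = 8c
byte 5: (dd XOR 65) XOR 20 = b8 XOR 20 = 98
byte 6: (01 XOR 93) XOR 6e = 92 XOR 6e = fc

01011001 00001101 00111110 11000011 10001100 10011000 11111100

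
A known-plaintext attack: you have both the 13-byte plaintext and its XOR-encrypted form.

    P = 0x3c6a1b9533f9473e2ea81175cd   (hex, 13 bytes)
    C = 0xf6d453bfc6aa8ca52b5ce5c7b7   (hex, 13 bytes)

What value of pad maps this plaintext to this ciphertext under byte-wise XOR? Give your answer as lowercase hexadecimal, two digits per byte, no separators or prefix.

cabe482af553cb9b05f4f4b27a

Since C = P ⊕ pad, XORing both sides with P gives pad = P ⊕ C.
 60 XOR 246 = 202
106 XOR 212 = 190
 27 XOR  83 =  72
149 XOR 191 =  42
 51 XOR 198 = 245
249 XOR 170 =  83
 71 XOR 140 = 203
 62 XOR 165 = 155
 46 XOR  43 =   5
168 XOR  92 = 244
 17 XOR 229 = 244
117 XOR 199 = 178
205 XOR 183 = 122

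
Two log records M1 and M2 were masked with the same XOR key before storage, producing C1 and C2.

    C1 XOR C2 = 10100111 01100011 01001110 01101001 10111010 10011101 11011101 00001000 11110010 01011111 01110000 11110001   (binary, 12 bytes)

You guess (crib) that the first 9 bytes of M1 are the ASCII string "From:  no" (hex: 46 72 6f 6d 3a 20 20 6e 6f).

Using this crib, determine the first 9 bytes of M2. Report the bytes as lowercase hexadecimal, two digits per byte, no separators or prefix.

e111210480bdfd669d

Since C1 ⊕ C2 = M1 ⊕ M2, XORing with the guessed M1 bytes yields the corresponding M2 bytes: M2 = (C1 ⊕ C2) ⊕ M1.
a7 ⊕ 46 = e1
63 ⊕ 72 = 11
4e ⊕ 6f = 21
69 ⊕ 6d = 04
ba ⊕ 3a = 80
9d ⊕ 20 = bd
dd ⊕ 20 = fd
08 ⊕ 6e = 66
f2 ⊕ 6f = 9d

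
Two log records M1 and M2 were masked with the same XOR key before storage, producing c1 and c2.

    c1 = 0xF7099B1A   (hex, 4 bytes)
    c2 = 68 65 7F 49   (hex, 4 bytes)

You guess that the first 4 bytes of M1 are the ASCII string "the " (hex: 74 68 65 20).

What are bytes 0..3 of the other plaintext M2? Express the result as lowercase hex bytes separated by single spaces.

eb 04 81 73

First, c1 ⊕ c2 = (M1 ⊕ K) ⊕ (M2 ⊕ K) = M1 ⊕ M2, so the key drops out. Then M2 = (M1 ⊕ M2) ⊕ M1 over the first 4 bytes.
byte 0: (f7 ⊕ 68) ⊕ 74 = 9f ⊕ 74 = eb
byte 1: (09 ⊕ 65) ⊕ 68 = 6c ⊕ 68 = 04
byte 2: (9b ⊕ 7f) ⊕ 65 = e4 ⊕ 65 = 81
byte 3: (1a ⊕ 49) ⊕ 20 = 53 ⊕ 20 = 73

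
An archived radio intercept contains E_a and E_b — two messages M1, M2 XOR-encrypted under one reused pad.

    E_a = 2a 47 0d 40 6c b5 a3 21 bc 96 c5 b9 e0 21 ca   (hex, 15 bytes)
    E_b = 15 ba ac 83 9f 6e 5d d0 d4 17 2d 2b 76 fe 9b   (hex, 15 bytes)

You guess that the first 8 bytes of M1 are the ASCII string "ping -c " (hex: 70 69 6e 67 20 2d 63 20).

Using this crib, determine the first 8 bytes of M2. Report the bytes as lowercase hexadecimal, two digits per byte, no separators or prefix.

First, E_a ⊕ E_b = (M1 ⊕ K) ⊕ (M2 ⊕ K) = M1 ⊕ M2, so the key drops out. Then M2 = (M1 ⊕ M2) ⊕ M1 over the first 8 bytes.
byte 0: (2a ^ 15) ^ 70 = 3f ^ 70 = 4f
byte 1: (47 ^ ba) ^ 69 = fd ^ 69 = 94
byte 2: (0d ^ ac) ^ 6e = a1 ^ 6e = cf
byte 3: (40 ^ 83) ^ 67 = c3 ^ 67 = a4
byte 4: (6c ^ 9f) ^ 20 = f3 ^ 20 = d3
byte 5: (b5 ^ 6e) ^ 2d = db ^ 2d = f6
byte 6: (a3 ^ 5d) ^ 63 = fe ^ 63 = 9d
byte 7: (21 ^ d0) ^ 20 = f1 ^ 20 = d1

4f94cfa4d3f69dd1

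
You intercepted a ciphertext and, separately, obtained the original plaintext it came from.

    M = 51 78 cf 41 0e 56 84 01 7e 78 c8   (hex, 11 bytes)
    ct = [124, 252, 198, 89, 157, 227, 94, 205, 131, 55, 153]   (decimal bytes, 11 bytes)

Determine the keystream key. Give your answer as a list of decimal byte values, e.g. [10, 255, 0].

Since ct = M ⊕ key, XORing both sides with M gives key = M ⊕ ct.
byte 0: 51 XOR 7c = 2d
byte 1: 78 XOR fc = 84
byte 2: cf XOR c6 = 09
byte 3: 41 XOR 59 = 18
byte 4: 0e XOR 9d = 93
byte 5: 56 XOR e3 = b5
byte 6: 84 XOR 5e = da
byte 7: 01 XOR cd = cc
byte 8: 7e XOR 83 = fd
byte 9: 78 XOR 37 = 4f
byte 10: c8 XOR 99 = 51

[45, 132, 9, 24, 147, 181, 218, 204, 253, 79, 81]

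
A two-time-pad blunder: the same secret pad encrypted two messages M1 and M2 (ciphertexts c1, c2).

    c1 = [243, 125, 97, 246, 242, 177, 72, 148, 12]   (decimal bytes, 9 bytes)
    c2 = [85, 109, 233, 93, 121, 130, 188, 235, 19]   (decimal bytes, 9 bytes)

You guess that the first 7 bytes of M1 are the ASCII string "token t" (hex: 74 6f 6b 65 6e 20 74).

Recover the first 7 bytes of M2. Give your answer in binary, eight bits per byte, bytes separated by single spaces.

11010010 01111111 11100011 11001110 11100101 00010011 10000000

First, c1 ⊕ c2 = (M1 ⊕ K) ⊕ (M2 ⊕ K) = M1 ⊕ M2, so the key drops out. Then M2 = (M1 ⊕ M2) ⊕ M1 over the first 7 bytes.
byte 0: (f3 ^ 55) ^ 74 = a6 ^ 74 = d2
byte 1: (7d ^ 6d) ^ 6f = 10 ^ 6f = 7f
byte 2: (61 ^ e9) ^ 6b = 88 ^ 6b = e3
byte 3: (f6 ^ 5d) ^ 65 = ab ^ 65 = ce
byte 4: (f2 ^ 79) ^ 6e = 8b ^ 6e = e5
byte 5: (b1 ^ 82) ^ 20 = 33 ^ 20 = 13
byte 6: (48 ^ bc) ^ 74 = f4 ^ 74 = 80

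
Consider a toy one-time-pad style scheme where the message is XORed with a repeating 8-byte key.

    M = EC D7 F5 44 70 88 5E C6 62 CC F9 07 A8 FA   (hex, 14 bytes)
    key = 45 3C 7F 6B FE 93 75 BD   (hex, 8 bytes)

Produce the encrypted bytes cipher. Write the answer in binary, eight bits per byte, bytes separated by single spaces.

10101001 11101011 10001010 00101111 10001110 00011011 00101011 01111011 00100111 11110000 10000110 01101100 01010110 01101001

The 8-byte key repeats, so the effective keystream is 45 3c 7f 6b fe 93 75 bd 45 3c 7f 6b fe 93.
byte 0: 236 ⊕  69 = 169
byte 1: 215 ⊕  60 = 235
byte 2: 245 ⊕ 127 = 138
byte 3:  68 ⊕ 107 =  47
byte 4: 112 ⊕ 254 = 142
byte 5: 136 ⊕ 147 =  27
byte 6:  94 ⊕ 117 =  43
byte 7: 198 ⊕ 189 = 123
byte 8:  98 ⊕  69 =  39
byte 9: 204 ⊕  60 = 240
byte 10: 249 ⊕ 127 = 134
byte 11:   7 ⊕ 107 = 108
byte 12: 168 ⊕ 254 =  86
byte 13: 250 ⊕ 147 = 105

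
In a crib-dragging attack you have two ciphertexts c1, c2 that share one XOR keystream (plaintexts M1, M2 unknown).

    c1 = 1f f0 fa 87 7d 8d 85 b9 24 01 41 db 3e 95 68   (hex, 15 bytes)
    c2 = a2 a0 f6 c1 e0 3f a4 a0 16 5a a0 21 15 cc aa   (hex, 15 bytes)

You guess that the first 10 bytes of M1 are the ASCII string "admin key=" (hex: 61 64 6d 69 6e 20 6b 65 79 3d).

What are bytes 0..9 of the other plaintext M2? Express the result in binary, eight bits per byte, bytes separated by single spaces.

11011100 00110100 01100001 00101111 11110011 10010010 01001010 01111100 01001011 01100110

First, c1 ⊕ c2 = (M1 ⊕ K) ⊕ (M2 ⊕ K) = M1 ⊕ M2, so the key drops out. Then M2 = (M1 ⊕ M2) ⊕ M1 over the first 10 bytes.
byte 0: (1f XOR a2) XOR 61 = bd XOR 61 = dc
byte 1: (f0 XOR a0) XOR 64 = 50 XOR 64 = 34
byte 2: (fa XOR f6) XOR 6d = 0c XOR 6d = 61
byte 3: (87 XOR c1) XOR 69 = 46 XOR 69 = 2f
byte 4: (7d XOR e0) XOR 6e = 9d XOR 6e = f3
byte 5: (8d XOR 3f) XOR 20 = b2 XOR 20 = 92
byte 6: (85 XOR a4) XOR 6b = 21 XOR 6b = 4a
byte 7: (b9 XOR a0) XOR 65 = 19 XOR 65 = 7c
byte 8: (24 XOR 16) XOR 79 = 32 XOR 79 = 4b
byte 9: (01 XOR 5a) XOR 3d = 5b XOR 3d = 66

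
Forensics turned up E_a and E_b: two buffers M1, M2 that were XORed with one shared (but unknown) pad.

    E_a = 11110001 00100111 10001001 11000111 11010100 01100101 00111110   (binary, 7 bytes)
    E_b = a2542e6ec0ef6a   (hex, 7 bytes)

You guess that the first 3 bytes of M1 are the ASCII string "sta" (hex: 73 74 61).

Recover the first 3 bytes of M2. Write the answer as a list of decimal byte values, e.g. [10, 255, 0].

First, E_a ⊕ E_b = (M1 ⊕ K) ⊕ (M2 ⊕ K) = M1 ⊕ M2, so the key drops out. Then M2 = (M1 ⊕ M2) ⊕ M1 over the first 3 bytes.
byte 0: (f1 xor a2) xor 73 = 53 xor 73 = 20
byte 1: (27 xor 54) xor 74 = 73 xor 74 = 07
byte 2: (89 xor 2e) xor 61 = a7 xor 61 = c6

[32, 7, 198]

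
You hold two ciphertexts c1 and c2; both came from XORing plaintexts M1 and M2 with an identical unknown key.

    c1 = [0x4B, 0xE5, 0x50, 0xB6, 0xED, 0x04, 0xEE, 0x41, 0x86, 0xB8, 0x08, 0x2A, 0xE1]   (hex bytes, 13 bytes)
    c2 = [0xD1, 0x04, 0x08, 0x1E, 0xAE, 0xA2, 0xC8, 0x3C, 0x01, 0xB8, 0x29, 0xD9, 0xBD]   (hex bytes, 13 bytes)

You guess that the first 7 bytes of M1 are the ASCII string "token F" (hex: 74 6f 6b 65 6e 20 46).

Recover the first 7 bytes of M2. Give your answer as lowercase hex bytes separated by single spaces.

First, c1 ⊕ c2 = (M1 ⊕ K) ⊕ (M2 ⊕ K) = M1 ⊕ M2, so the key drops out. Then M2 = (M1 ⊕ M2) ⊕ M1 over the first 7 bytes.
byte 0: (4b xor d1) xor 74 = 9a xor 74 = ee
byte 1: (e5 xor 04) xor 6f = e1 xor 6f = 8e
byte 2: (50 xor 08) xor 6b = 58 xor 6b = 33
byte 3: (b6 xor 1e) xor 65 = a8 xor 65 = cd
byte 4: (ed xor ae) xor 6e = 43 xor 6e = 2d
byte 5: (04 xor a2) xor 20 = a6 xor 20 = 86
byte 6: (ee xor c8) xor 46 = 26 xor 46 = 60

ee 8e 33 cd 2d 86 60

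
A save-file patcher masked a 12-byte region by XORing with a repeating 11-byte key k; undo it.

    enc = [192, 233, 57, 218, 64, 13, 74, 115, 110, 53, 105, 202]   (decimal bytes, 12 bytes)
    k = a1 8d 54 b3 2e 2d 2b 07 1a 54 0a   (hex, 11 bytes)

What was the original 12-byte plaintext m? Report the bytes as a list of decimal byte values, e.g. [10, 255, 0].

The 11-byte key repeats, so the effective keystream is a1 8d 54 b3 2e 2d 2b 07 1a 54 0a a1.
byte 0: 192 ^ 161 =  97
byte 1: 233 ^ 141 = 100
byte 2:  57 ^  84 = 109
byte 3: 218 ^ 179 = 105
byte 4:  64 ^  46 = 110
byte 5:  13 ^  45 =  32
byte 6:  74 ^  43 =  97
byte 7: 115 ^   7 = 116
byte 8: 110 ^  26 = 116
byte 9:  53 ^  84 =  97
byte 10: 105 ^  10 =  99
byte 11: 202 ^ 161 = 107

[97, 100, 109, 105, 110, 32, 97, 116, 116, 97, 99, 107]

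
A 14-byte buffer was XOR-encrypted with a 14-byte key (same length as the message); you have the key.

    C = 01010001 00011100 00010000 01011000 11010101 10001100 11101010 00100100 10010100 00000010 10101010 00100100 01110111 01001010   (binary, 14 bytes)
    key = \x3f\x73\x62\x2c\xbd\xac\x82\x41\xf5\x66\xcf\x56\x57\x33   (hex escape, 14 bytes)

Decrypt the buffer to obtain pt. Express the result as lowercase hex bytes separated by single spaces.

6e 6f 72 74 68 20 68 65 61 64 65 72 20 79

XOR is its own inverse, so applying the key byte-wise gives the result directly.
51 xor 3f = 6e
1c xor 73 = 6f
10 xor 62 = 72
58 xor 2c = 74
d5 xor bd = 68
8c xor ac = 20
ea xor 82 = 68
24 xor 41 = 65
94 xor f5 = 61
02 xor 66 = 64
aa xor cf = 65
24 xor 56 = 72
77 xor 57 = 20
4a xor 33 = 79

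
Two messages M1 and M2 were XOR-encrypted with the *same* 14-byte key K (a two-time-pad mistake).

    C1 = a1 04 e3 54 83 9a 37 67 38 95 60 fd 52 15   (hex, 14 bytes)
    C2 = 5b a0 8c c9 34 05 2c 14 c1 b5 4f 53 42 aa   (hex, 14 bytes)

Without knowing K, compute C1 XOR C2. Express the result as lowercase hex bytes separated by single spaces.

fa a4 6f 9d b7 9f 1b 73 f9 20 2f ae 10 bf

C1 ⊕ C2 = (M1 ⊕ K) ⊕ (M2 ⊕ K) = M1 ⊕ M2 — the shared key cancels under XOR.
10100001 ^ 01011011 = 11111010
00000100 ^ 10100000 = 10100100
11100011 ^ 10001100 = 01101111
01010100 ^ 11001001 = 10011101
10000011 ^ 00110100 = 10110111
10011010 ^ 00000101 = 10011111
00110111 ^ 00101100 = 00011011
01100111 ^ 00010100 = 01110011
00111000 ^ 11000001 = 11111001
10010101 ^ 10110101 = 00100000
01100000 ^ 01001111 = 00101111
11111101 ^ 01010011 = 10101110
01010010 ^ 01000010 = 00010000
00010101 ^ 10101010 = 10111111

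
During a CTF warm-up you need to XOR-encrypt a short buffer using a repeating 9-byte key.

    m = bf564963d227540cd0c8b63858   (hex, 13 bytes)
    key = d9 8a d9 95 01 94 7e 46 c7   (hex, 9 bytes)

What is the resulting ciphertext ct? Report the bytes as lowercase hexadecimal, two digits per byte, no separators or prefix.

66dc90f6d3b32a4a17113ce1cd

The 9-byte key repeats, so the effective keystream is d9 8a d9 95 01 94 7e 46 c7 d9 8a d9 95.
byte 0: bf ⊕ d9 = 66
byte 1: 56 ⊕ 8a = dc
byte 2: 49 ⊕ d9 = 90
byte 3: 63 ⊕ 95 = f6
byte 4: d2 ⊕ 01 = d3
byte 5: 27 ⊕ 94 = b3
byte 6: 54 ⊕ 7e = 2a
byte 7: 0c ⊕ 46 = 4a
byte 8: d0 ⊕ c7 = 17
byte 9: c8 ⊕ d9 = 11
byte 10: b6 ⊕ 8a = 3c
byte 11: 38 ⊕ d9 = e1
byte 12: 58 ⊕ 95 = cd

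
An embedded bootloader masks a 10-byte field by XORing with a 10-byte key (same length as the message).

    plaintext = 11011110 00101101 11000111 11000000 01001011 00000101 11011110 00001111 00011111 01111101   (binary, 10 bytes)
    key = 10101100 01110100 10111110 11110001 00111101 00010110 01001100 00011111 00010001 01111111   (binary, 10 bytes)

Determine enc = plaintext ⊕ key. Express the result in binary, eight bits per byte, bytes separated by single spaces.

222 ⊕ 172 = 114
 45 ⊕ 116 =  89
199 ⊕ 190 = 121
192 ⊕ 241 =  49
 75 ⊕  61 = 118
  5 ⊕  22 =  19
222 ⊕  76 = 146
 15 ⊕  31 =  16
 31 ⊕  17 =  14
125 ⊕ 127 =   2

01110010 01011001 01111001 00110001 01110110 00010011 10010010 00010000 00001110 00000010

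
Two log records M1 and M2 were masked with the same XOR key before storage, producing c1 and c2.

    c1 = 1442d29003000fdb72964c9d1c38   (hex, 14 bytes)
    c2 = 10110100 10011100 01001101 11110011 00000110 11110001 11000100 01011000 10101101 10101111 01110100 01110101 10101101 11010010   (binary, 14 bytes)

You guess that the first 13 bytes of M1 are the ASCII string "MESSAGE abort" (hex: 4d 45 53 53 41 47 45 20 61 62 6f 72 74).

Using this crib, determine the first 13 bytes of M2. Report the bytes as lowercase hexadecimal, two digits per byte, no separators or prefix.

First, c1 ⊕ c2 = (M1 ⊕ K) ⊕ (M2 ⊕ K) = M1 ⊕ M2, so the key drops out. Then M2 = (M1 ⊕ M2) ⊕ M1 over the first 13 bytes.
byte 0: (14 ^ b4) ^ 4d = a0 ^ 4d = ed
byte 1: (42 ^ 9c) ^ 45 = de ^ 45 = 9b
byte 2: (d2 ^ 4d) ^ 53 = 9f ^ 53 = cc
byte 3: (90 ^ f3) ^ 53 = 63 ^ 53 = 30
byte 4: (03 ^ 06) ^ 41 = 05 ^ 41 = 44
byte 5: (00 ^ f1) ^ 47 = f1 ^ 47 = b6
byte 6: (0f ^ c4) ^ 45 = cb ^ 45 = 8e
byte 7: (db ^ 58) ^ 20 = 83 ^ 20 = a3
byte 8: (72 ^ ad) ^ 61 = df ^ 61 = be
byte 9: (96 ^ af) ^ 62 = 39 ^ 62 = 5b
byte 10: (4c ^ 74) ^ 6f = 38 ^ 6f = 57
byte 11: (9d ^ 75) ^ 72 = e8 ^ 72 = 9a
byte 12: (1c ^ ad) ^ 74 = b1 ^ 74 = c5

ed9bcc3044b68ea3be5b579ac5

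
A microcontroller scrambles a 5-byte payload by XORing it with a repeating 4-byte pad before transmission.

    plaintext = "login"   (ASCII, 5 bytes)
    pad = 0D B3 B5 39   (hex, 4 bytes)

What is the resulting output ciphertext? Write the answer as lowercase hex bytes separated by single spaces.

61 dc d2 50 63

The 4-byte key repeats, so the effective keystream is 0d b3 b5 39 0d.
byte 0: 6c XOR 0d = 61
byte 1: 6f XOR b3 = dc
byte 2: 67 XOR b5 = d2
byte 3: 69 XOR 39 = 50
byte 4: 6e XOR 0d = 63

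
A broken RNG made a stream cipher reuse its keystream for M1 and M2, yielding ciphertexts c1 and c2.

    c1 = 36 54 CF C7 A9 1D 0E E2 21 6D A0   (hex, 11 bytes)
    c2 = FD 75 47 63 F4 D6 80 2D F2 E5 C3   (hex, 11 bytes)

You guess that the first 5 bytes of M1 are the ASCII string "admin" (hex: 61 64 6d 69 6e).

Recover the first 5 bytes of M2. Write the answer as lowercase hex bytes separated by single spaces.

aa 45 e5 cd 33

First, c1 ⊕ c2 = (M1 ⊕ K) ⊕ (M2 ⊕ K) = M1 ⊕ M2, so the key drops out. Then M2 = (M1 ⊕ M2) ⊕ M1 over the first 5 bytes.
byte 0: (36 ⊕ fd) ⊕ 61 = cb ⊕ 61 = aa
byte 1: (54 ⊕ 75) ⊕ 64 = 21 ⊕ 64 = 45
byte 2: (cf ⊕ 47) ⊕ 6d = 88 ⊕ 6d = e5
byte 3: (c7 ⊕ 63) ⊕ 69 = a4 ⊕ 69 = cd
byte 4: (a9 ⊕ f4) ⊕ 6e = 5d ⊕ 6e = 33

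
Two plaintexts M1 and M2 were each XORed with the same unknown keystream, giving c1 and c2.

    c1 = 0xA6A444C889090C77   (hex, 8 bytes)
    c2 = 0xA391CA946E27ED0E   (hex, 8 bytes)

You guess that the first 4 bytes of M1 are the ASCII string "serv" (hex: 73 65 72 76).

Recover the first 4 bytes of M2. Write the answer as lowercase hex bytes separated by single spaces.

76 50 fc 2a

First, c1 ⊕ c2 = (M1 ⊕ K) ⊕ (M2 ⊕ K) = M1 ⊕ M2, so the key drops out. Then M2 = (M1 ⊕ M2) ⊕ M1 over the first 4 bytes.
byte 0: (a6 xor a3) xor 73 = 05 xor 73 = 76
byte 1: (a4 xor 91) xor 65 = 35 xor 65 = 50
byte 2: (44 xor ca) xor 72 = 8e xor 72 = fc
byte 3: (c8 xor 94) xor 76 = 5c xor 76 = 2a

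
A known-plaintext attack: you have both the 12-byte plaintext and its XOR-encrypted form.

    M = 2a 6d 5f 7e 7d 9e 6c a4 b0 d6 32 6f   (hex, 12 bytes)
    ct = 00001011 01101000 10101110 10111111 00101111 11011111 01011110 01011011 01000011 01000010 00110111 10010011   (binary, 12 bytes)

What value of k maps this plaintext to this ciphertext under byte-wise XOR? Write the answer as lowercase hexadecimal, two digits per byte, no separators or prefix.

Since ct = M ⊕ k, XORing both sides with M gives k = M ⊕ ct.
 42 ^  11 =  33
109 ^ 104 =   5
 95 ^ 174 = 241
126 ^ 191 = 193
125 ^  47 =  82
158 ^ 223 =  65
108 ^  94 =  50
164 ^  91 = 255
176 ^  67 = 243
214 ^  66 = 148
 50 ^  55 =   5
111 ^ 147 = 252

2105f1c1524132fff39405fc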